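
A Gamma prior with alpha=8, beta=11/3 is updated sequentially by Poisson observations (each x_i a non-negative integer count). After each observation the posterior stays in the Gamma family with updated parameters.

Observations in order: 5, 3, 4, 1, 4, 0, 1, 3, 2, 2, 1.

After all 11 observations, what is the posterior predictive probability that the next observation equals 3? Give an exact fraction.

14536269846224581033006546149260509794779875636347700909178880/73726012172171197797121788497772307620990118320641353655221487

obs 1: x=5 → posterior Gamma(13, 14/3)
obs 2: x=3 → posterior Gamma(16, 17/3)
obs 3: x=4 → posterior Gamma(20, 20/3)
obs 4: x=1 → posterior Gamma(21, 23/3)
obs 5: x=4 → posterior Gamma(25, 26/3)
obs 6: x=0 → posterior Gamma(25, 29/3)
obs 7: x=1 → posterior Gamma(26, 32/3)
obs 8: x=3 → posterior Gamma(29, 35/3)
obs 9: x=2 → posterior Gamma(31, 38/3)
obs 10: x=2 → posterior Gamma(33, 41/3)
obs 11: x=1 → posterior Gamma(34, 44/3)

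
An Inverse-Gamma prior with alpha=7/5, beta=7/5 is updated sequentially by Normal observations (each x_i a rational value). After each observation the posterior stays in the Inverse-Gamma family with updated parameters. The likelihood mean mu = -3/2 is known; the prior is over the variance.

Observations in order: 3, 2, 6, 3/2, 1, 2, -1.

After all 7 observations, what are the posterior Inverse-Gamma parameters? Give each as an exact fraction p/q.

alpha=49/10, beta=1193/20

obs 1: x=3 → posterior Inverse-Gamma(19/10, 461/40)
obs 2: x=2 → posterior Inverse-Gamma(12/5, 353/20)
obs 3: x=6 → posterior Inverse-Gamma(29/10, 1831/40)
obs 4: x=3/2 → posterior Inverse-Gamma(17/5, 2011/40)
obs 5: x=1 → posterior Inverse-Gamma(39/10, 267/5)
obs 6: x=2 → posterior Inverse-Gamma(22/5, 2381/40)
obs 7: x=-1 → posterior Inverse-Gamma(49/10, 1193/20)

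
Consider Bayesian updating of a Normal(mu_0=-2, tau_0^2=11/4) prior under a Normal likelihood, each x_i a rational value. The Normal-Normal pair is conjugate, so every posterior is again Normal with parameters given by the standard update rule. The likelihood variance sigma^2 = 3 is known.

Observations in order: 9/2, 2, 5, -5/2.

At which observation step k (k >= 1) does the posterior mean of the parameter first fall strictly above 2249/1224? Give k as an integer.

k = 3

obs 1: x=9/2 → posterior Normal(51/46, 33/23)
obs 2: x=2 → posterior Normal(95/68, 33/34)
obs 3: x=5 → posterior Normal(41/18, 11/15)
obs 4: x=-5/2 → posterior Normal(75/56, 33/56)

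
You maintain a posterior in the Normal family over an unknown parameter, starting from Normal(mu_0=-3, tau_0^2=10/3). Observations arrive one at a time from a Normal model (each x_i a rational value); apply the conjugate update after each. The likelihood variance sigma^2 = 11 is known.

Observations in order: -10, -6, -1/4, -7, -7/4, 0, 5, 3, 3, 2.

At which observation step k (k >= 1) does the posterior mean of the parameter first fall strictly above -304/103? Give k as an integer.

k = 7

obs 1: x=-10 → posterior Normal(-199/43, 110/43)
obs 2: x=-6 → posterior Normal(-259/53, 110/53)
obs 3: x=-1/4 → posterior Normal(-523/126, 110/63)
obs 4: x=-7 → posterior Normal(-663/146, 110/73)
obs 5: x=-7/4 → posterior Normal(-349/83, 110/83)
obs 6: x=0 → posterior Normal(-349/93, 110/93)
obs 7: x=5 → posterior Normal(-299/103, 110/103)
obs 8: x=3 → posterior Normal(-269/113, 110/113)
obs 9: x=3 → posterior Normal(-239/123, 110/123)
obs 10: x=2 → posterior Normal(-219/133, 110/133)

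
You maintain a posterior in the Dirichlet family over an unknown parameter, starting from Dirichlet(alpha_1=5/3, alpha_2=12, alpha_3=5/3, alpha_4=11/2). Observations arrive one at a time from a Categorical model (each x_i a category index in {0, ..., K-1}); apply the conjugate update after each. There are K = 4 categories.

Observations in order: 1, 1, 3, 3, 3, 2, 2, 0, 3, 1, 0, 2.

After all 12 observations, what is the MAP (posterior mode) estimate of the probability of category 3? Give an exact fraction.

obs 1: x=1 → posterior Dirichlet(5/3, 13, 5/3, 11/2)
obs 2: x=1 → posterior Dirichlet(5/3, 14, 5/3, 11/2)
obs 3: x=3 → posterior Dirichlet(5/3, 14, 5/3, 13/2)
obs 4: x=3 → posterior Dirichlet(5/3, 14, 5/3, 15/2)
obs 5: x=3 → posterior Dirichlet(5/3, 14, 5/3, 17/2)
obs 6: x=2 → posterior Dirichlet(5/3, 14, 8/3, 17/2)
obs 7: x=2 → posterior Dirichlet(5/3, 14, 11/3, 17/2)
obs 8: x=0 → posterior Dirichlet(8/3, 14, 11/3, 17/2)
obs 9: x=3 → posterior Dirichlet(8/3, 14, 11/3, 19/2)
obs 10: x=1 → posterior Dirichlet(8/3, 15, 11/3, 19/2)
obs 11: x=0 → posterior Dirichlet(11/3, 15, 11/3, 19/2)
obs 12: x=2 → posterior Dirichlet(11/3, 15, 14/3, 19/2)

51/173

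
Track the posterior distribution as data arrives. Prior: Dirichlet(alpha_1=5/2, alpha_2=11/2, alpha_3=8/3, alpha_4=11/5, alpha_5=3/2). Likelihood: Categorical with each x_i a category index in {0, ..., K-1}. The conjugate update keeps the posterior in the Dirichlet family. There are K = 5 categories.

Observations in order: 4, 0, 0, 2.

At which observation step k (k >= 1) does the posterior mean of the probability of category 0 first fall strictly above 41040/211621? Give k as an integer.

k = 2

obs 1: x=4 → posterior Dirichlet(5/2, 11/2, 8/3, 11/5, 5/2)
obs 2: x=0 → posterior Dirichlet(7/2, 11/2, 8/3, 11/5, 5/2)
obs 3: x=0 → posterior Dirichlet(9/2, 11/2, 8/3, 11/5, 5/2)
obs 4: x=2 → posterior Dirichlet(9/2, 11/2, 11/3, 11/5, 5/2)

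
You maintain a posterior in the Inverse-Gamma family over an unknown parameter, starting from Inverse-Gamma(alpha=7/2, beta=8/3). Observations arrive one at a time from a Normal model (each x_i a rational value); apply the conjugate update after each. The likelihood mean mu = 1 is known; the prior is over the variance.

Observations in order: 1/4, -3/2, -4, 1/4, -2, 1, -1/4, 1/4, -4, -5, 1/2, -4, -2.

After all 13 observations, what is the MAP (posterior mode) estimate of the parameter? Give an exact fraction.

obs 1: x=1/4 → posterior Inverse-Gamma(4, 283/96)
obs 2: x=-3/2 → posterior Inverse-Gamma(9/2, 583/96)
obs 3: x=-4 → posterior Inverse-Gamma(5, 1783/96)
obs 4: x=1/4 → posterior Inverse-Gamma(11/2, 905/48)
obs 5: x=-2 → posterior Inverse-Gamma(6, 1121/48)
obs 6: x=1 → posterior Inverse-Gamma(13/2, 1121/48)
obs 7: x=-1/4 → posterior Inverse-Gamma(7, 2317/96)
obs 8: x=1/4 → posterior Inverse-Gamma(15/2, 293/12)
obs 9: x=-4 → posterior Inverse-Gamma(8, 443/12)
obs 10: x=-5 → posterior Inverse-Gamma(17/2, 659/12)
obs 11: x=1/2 → posterior Inverse-Gamma(9, 1321/24)
obs 12: x=-4 → posterior Inverse-Gamma(19/2, 1621/24)
obs 13: x=-2 → posterior Inverse-Gamma(10, 1729/24)

1729/264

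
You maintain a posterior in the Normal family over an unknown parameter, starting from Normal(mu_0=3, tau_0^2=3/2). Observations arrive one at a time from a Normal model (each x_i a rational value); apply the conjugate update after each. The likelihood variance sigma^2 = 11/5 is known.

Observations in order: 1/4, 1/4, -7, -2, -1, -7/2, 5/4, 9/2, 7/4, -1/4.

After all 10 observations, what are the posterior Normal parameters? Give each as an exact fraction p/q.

obs 1: x=1/4 → posterior Normal(279/148, 33/37)
obs 2: x=1/4 → posterior Normal(147/104, 33/52)
obs 3: x=-7 → posterior Normal(-63/134, 33/67)
obs 4: x=-2 → posterior Normal(-3/4, 33/82)
obs 5: x=-1 → posterior Normal(-153/194, 33/97)
obs 6: x=-7/2 → posterior Normal(-129/112, 33/112)
obs 7: x=5/4 → posterior Normal(-441/508, 33/127)
obs 8: x=9/2 → posterior Normal(-171/568, 33/142)
obs 9: x=7/4 → posterior Normal(-33/314, 33/157)
obs 10: x=-1/4 → posterior Normal(-81/688, 33/172)

mu_0=-81/688, tau_0^2=33/172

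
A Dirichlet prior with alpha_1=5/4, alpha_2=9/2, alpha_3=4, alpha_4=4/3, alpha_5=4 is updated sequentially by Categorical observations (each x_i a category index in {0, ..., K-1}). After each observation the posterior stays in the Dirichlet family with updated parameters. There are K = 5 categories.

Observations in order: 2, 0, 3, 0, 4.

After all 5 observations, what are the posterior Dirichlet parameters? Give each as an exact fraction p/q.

obs 1: x=2 → posterior Dirichlet(5/4, 9/2, 5, 4/3, 4)
obs 2: x=0 → posterior Dirichlet(9/4, 9/2, 5, 4/3, 4)
obs 3: x=3 → posterior Dirichlet(9/4, 9/2, 5, 7/3, 4)
obs 4: x=0 → posterior Dirichlet(13/4, 9/2, 5, 7/3, 4)
obs 5: x=4 → posterior Dirichlet(13/4, 9/2, 5, 7/3, 5)

alpha_1=13/4, alpha_2=9/2, alpha_3=5, alpha_4=7/3, alpha_5=5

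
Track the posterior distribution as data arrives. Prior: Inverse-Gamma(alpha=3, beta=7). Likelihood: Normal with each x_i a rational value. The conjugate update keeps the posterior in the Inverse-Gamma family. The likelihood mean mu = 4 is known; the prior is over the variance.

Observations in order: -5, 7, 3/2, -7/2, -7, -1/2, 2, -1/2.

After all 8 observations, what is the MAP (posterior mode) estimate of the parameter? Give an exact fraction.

83/4

obs 1: x=-5 → posterior Inverse-Gamma(7/2, 95/2)
obs 2: x=7 → posterior Inverse-Gamma(4, 52)
obs 3: x=3/2 → posterior Inverse-Gamma(9/2, 441/8)
obs 4: x=-7/2 → posterior Inverse-Gamma(5, 333/4)
obs 5: x=-7 → posterior Inverse-Gamma(11/2, 575/4)
obs 6: x=-1/2 → posterior Inverse-Gamma(6, 1231/8)
obs 7: x=2 → posterior Inverse-Gamma(13/2, 1247/8)
obs 8: x=-1/2 → posterior Inverse-Gamma(7, 166)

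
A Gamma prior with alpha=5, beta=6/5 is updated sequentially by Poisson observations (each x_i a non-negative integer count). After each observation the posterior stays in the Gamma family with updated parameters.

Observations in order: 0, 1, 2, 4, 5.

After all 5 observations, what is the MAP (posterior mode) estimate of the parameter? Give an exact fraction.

80/31

obs 1: x=0 → posterior Gamma(5, 11/5)
obs 2: x=1 → posterior Gamma(6, 16/5)
obs 3: x=2 → posterior Gamma(8, 21/5)
obs 4: x=4 → posterior Gamma(12, 26/5)
obs 5: x=5 → posterior Gamma(17, 31/5)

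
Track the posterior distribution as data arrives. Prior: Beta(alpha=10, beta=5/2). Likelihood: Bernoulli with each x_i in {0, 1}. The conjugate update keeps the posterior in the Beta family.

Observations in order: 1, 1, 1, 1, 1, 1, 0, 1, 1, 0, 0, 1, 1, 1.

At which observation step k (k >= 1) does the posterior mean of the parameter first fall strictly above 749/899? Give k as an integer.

k = 3

obs 1: x=1 → posterior Beta(11, 5/2)
obs 2: x=1 → posterior Beta(12, 5/2)
obs 3: x=1 → posterior Beta(13, 5/2)
obs 4: x=1 → posterior Beta(14, 5/2)
obs 5: x=1 → posterior Beta(15, 5/2)
obs 6: x=1 → posterior Beta(16, 5/2)
obs 7: x=0 → posterior Beta(16, 7/2)
obs 8: x=1 → posterior Beta(17, 7/2)
obs 9: x=1 → posterior Beta(18, 7/2)
obs 10: x=0 → posterior Beta(18, 9/2)
obs 11: x=0 → posterior Beta(18, 11/2)
obs 12: x=1 → posterior Beta(19, 11/2)
obs 13: x=1 → posterior Beta(20, 11/2)
obs 14: x=1 → posterior Beta(21, 11/2)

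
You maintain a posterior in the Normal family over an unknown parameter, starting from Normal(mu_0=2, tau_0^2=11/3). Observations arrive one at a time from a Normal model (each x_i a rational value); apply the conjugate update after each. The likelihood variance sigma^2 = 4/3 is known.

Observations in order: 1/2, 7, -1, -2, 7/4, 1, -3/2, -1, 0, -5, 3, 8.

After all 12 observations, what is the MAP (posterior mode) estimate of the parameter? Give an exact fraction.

505/544

obs 1: x=1/2 → posterior Normal(9/10, 44/45)
obs 2: x=7 → posterior Normal(181/52, 22/39)
obs 3: x=-1 → posterior Normal(159/74, 44/111)
obs 4: x=-2 → posterior Normal(115/96, 11/36)
obs 5: x=7/4 → posterior Normal(307/236, 44/177)
obs 6: x=1 → posterior Normal(351/280, 22/105)
obs 7: x=-3/2 → posterior Normal(95/108, 44/243)
obs 8: x=-1 → posterior Normal(241/368, 11/69)
obs 9: x=0 → posterior Normal(241/412, 44/309)
obs 10: x=-5 → posterior Normal(7/152, 22/171)
obs 11: x=3 → posterior Normal(153/500, 44/375)
obs 12: x=8 → posterior Normal(505/544, 11/102)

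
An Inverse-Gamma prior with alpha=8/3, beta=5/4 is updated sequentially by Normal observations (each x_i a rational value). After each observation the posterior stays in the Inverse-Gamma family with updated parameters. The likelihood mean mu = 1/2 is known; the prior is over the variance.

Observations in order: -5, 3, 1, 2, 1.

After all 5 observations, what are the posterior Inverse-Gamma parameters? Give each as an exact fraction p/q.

obs 1: x=-5 → posterior Inverse-Gamma(19/6, 131/8)
obs 2: x=3 → posterior Inverse-Gamma(11/3, 39/2)
obs 3: x=1 → posterior Inverse-Gamma(25/6, 157/8)
obs 4: x=2 → posterior Inverse-Gamma(14/3, 83/4)
obs 5: x=1 → posterior Inverse-Gamma(31/6, 167/8)

alpha=31/6, beta=167/8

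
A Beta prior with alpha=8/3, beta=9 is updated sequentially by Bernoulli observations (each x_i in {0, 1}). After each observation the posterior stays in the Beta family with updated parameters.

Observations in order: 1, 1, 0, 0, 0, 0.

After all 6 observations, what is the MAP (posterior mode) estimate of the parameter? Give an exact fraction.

11/47

obs 1: x=1 → posterior Beta(11/3, 9)
obs 2: x=1 → posterior Beta(14/3, 9)
obs 3: x=0 → posterior Beta(14/3, 10)
obs 4: x=0 → posterior Beta(14/3, 11)
obs 5: x=0 → posterior Beta(14/3, 12)
obs 6: x=0 → posterior Beta(14/3, 13)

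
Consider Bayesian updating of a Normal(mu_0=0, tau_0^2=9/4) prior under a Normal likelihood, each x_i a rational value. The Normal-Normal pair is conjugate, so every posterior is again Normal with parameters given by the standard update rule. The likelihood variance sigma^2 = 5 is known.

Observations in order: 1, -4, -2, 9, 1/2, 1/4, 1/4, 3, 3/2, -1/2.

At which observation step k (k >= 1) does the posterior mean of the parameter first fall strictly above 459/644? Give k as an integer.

k = 8

obs 1: x=1 → posterior Normal(9/29, 45/29)
obs 2: x=-4 → posterior Normal(-27/38, 45/38)
obs 3: x=-2 → posterior Normal(-45/47, 45/47)
obs 4: x=9 → posterior Normal(9/14, 45/56)
obs 5: x=1/2 → posterior Normal(81/130, 9/13)
obs 6: x=1/4 → posterior Normal(171/296, 45/74)
obs 7: x=1/4 → posterior Normal(45/83, 45/83)
obs 8: x=3 → posterior Normal(18/23, 45/92)
obs 9: x=3/2 → posterior Normal(171/202, 45/101)
obs 10: x=-1/2 → posterior Normal(81/110, 9/22)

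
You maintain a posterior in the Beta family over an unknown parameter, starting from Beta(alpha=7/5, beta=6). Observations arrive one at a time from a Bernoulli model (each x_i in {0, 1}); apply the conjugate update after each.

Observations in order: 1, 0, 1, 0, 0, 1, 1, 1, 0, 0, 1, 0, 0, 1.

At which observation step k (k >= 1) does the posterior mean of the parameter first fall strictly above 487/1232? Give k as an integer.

obs 1: x=1 → posterior Beta(12/5, 6)
obs 2: x=0 → posterior Beta(12/5, 7)
obs 3: x=1 → posterior Beta(17/5, 7)
obs 4: x=0 → posterior Beta(17/5, 8)
obs 5: x=0 → posterior Beta(17/5, 9)
obs 6: x=1 → posterior Beta(22/5, 9)
obs 7: x=1 → posterior Beta(27/5, 9)
obs 8: x=1 → posterior Beta(32/5, 9)
obs 9: x=0 → posterior Beta(32/5, 10)
obs 10: x=0 → posterior Beta(32/5, 11)
obs 11: x=1 → posterior Beta(37/5, 11)
obs 12: x=0 → posterior Beta(37/5, 12)
obs 13: x=0 → posterior Beta(37/5, 13)
obs 14: x=1 → posterior Beta(42/5, 13)

k = 8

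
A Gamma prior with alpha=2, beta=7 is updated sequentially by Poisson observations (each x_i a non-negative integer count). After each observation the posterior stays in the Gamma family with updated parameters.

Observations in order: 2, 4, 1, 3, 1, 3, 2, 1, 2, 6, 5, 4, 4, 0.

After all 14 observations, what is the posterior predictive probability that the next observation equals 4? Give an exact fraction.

4776306037130799244106752893024736098822665324648904585705/58286497720718274810144680747395569695930243952961050902528

obs 1: x=2 → posterior Gamma(4, 8)
obs 2: x=4 → posterior Gamma(8, 9)
obs 3: x=1 → posterior Gamma(9, 10)
obs 4: x=3 → posterior Gamma(12, 11)
obs 5: x=1 → posterior Gamma(13, 12)
obs 6: x=3 → posterior Gamma(16, 13)
obs 7: x=2 → posterior Gamma(18, 14)
obs 8: x=1 → posterior Gamma(19, 15)
obs 9: x=2 → posterior Gamma(21, 16)
obs 10: x=6 → posterior Gamma(27, 17)
obs 11: x=5 → posterior Gamma(32, 18)
obs 12: x=4 → posterior Gamma(36, 19)
obs 13: x=4 → posterior Gamma(40, 20)
obs 14: x=0 → posterior Gamma(40, 21)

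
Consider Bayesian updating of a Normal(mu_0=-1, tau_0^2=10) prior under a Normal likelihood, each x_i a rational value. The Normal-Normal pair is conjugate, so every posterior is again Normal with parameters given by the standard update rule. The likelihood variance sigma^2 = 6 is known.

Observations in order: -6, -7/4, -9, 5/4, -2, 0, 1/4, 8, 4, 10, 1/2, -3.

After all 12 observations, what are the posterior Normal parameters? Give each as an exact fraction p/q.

obs 1: x=-6 → posterior Normal(-33/8, 15/4)
obs 2: x=-7/4 → posterior Normal(-167/52, 30/13)
obs 3: x=-9 → posterior Normal(-347/72, 5/3)
obs 4: x=5/4 → posterior Normal(-7/2, 30/23)
obs 5: x=-2 → posterior Normal(-181/56, 15/14)
obs 6: x=0 → posterior Normal(-181/66, 10/11)
obs 7: x=1/4 → posterior Normal(-357/152, 15/19)
obs 8: x=8 → posterior Normal(-197/172, 30/43)
obs 9: x=4 → posterior Normal(-39/64, 5/8)
obs 10: x=10 → posterior Normal(83/212, 30/53)
obs 11: x=1/2 → posterior Normal(93/232, 15/29)
obs 12: x=-3 → posterior Normal(11/84, 10/21)

mu_0=11/84, tau_0^2=10/21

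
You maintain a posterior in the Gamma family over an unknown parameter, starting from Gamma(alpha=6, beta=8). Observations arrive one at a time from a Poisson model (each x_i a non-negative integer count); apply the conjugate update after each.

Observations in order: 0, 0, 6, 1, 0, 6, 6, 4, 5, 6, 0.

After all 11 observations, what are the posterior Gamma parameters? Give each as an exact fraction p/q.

obs 1: x=0 → posterior Gamma(6, 9)
obs 2: x=0 → posterior Gamma(6, 10)
obs 3: x=6 → posterior Gamma(12, 11)
obs 4: x=1 → posterior Gamma(13, 12)
obs 5: x=0 → posterior Gamma(13, 13)
obs 6: x=6 → posterior Gamma(19, 14)
obs 7: x=6 → posterior Gamma(25, 15)
obs 8: x=4 → posterior Gamma(29, 16)
obs 9: x=5 → posterior Gamma(34, 17)
obs 10: x=6 → posterior Gamma(40, 18)
obs 11: x=0 → posterior Gamma(40, 19)

alpha=40, beta=19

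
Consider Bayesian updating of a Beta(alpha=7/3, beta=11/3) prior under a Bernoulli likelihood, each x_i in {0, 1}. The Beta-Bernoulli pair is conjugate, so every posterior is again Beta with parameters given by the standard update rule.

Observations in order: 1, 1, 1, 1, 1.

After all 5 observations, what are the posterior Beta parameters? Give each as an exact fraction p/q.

alpha=22/3, beta=11/3

obs 1: x=1 → posterior Beta(10/3, 11/3)
obs 2: x=1 → posterior Beta(13/3, 11/3)
obs 3: x=1 → posterior Beta(16/3, 11/3)
obs 4: x=1 → posterior Beta(19/3, 11/3)
obs 5: x=1 → posterior Beta(22/3, 11/3)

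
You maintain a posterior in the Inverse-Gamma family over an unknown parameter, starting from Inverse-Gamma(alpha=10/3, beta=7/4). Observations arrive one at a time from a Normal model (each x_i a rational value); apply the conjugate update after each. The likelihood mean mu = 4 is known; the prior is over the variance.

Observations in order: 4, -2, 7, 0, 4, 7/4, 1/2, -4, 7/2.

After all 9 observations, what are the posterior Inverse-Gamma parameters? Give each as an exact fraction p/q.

alpha=47/6, beta=2337/32

obs 1: x=4 → posterior Inverse-Gamma(23/6, 7/4)
obs 2: x=-2 → posterior Inverse-Gamma(13/3, 79/4)
obs 3: x=7 → posterior Inverse-Gamma(29/6, 97/4)
obs 4: x=0 → posterior Inverse-Gamma(16/3, 129/4)
obs 5: x=4 → posterior Inverse-Gamma(35/6, 129/4)
obs 6: x=7/4 → posterior Inverse-Gamma(19/3, 1113/32)
obs 7: x=1/2 → posterior Inverse-Gamma(41/6, 1309/32)
obs 8: x=-4 → posterior Inverse-Gamma(22/3, 2333/32)
obs 9: x=7/2 → posterior Inverse-Gamma(47/6, 2337/32)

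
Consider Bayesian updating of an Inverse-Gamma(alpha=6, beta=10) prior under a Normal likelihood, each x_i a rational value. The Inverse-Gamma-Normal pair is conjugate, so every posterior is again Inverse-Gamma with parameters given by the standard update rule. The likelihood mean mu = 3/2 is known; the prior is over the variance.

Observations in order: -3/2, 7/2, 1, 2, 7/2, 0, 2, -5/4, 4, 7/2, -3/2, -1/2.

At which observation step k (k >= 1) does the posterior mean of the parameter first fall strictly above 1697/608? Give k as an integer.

k = 9

obs 1: x=-3/2 → posterior Inverse-Gamma(13/2, 29/2)
obs 2: x=7/2 → posterior Inverse-Gamma(7, 33/2)
obs 3: x=1 → posterior Inverse-Gamma(15/2, 133/8)
obs 4: x=2 → posterior Inverse-Gamma(8, 67/4)
obs 5: x=7/2 → posterior Inverse-Gamma(17/2, 75/4)
obs 6: x=0 → posterior Inverse-Gamma(9, 159/8)
obs 7: x=2 → posterior Inverse-Gamma(19/2, 20)
obs 8: x=-5/4 → posterior Inverse-Gamma(10, 761/32)
obs 9: x=4 → posterior Inverse-Gamma(21/2, 861/32)
obs 10: x=7/2 → posterior Inverse-Gamma(11, 925/32)
obs 11: x=-3/2 → posterior Inverse-Gamma(23/2, 1069/32)
obs 12: x=-1/2 → posterior Inverse-Gamma(12, 1133/32)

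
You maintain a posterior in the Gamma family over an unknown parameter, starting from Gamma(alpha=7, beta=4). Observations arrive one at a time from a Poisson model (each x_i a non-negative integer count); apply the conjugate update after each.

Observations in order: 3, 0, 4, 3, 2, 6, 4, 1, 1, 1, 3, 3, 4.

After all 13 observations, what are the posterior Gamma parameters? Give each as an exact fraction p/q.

alpha=42, beta=17

obs 1: x=3 → posterior Gamma(10, 5)
obs 2: x=0 → posterior Gamma(10, 6)
obs 3: x=4 → posterior Gamma(14, 7)
obs 4: x=3 → posterior Gamma(17, 8)
obs 5: x=2 → posterior Gamma(19, 9)
obs 6: x=6 → posterior Gamma(25, 10)
obs 7: x=4 → posterior Gamma(29, 11)
obs 8: x=1 → posterior Gamma(30, 12)
obs 9: x=1 → posterior Gamma(31, 13)
obs 10: x=1 → posterior Gamma(32, 14)
obs 11: x=3 → posterior Gamma(35, 15)
obs 12: x=3 → posterior Gamma(38, 16)
obs 13: x=4 → posterior Gamma(42, 17)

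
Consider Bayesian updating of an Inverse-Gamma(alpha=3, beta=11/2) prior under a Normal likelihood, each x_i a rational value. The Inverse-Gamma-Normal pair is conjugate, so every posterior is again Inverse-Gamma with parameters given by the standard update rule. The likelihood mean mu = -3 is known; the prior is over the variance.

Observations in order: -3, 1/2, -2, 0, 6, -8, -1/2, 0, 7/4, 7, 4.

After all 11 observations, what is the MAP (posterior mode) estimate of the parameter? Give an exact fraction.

obs 1: x=-3 → posterior Inverse-Gamma(7/2, 11/2)
obs 2: x=1/2 → posterior Inverse-Gamma(4, 93/8)
obs 3: x=-2 → posterior Inverse-Gamma(9/2, 97/8)
obs 4: x=0 → posterior Inverse-Gamma(5, 133/8)
obs 5: x=6 → posterior Inverse-Gamma(11/2, 457/8)
obs 6: x=-8 → posterior Inverse-Gamma(6, 557/8)
obs 7: x=-1/2 → posterior Inverse-Gamma(13/2, 291/4)
obs 8: x=0 → posterior Inverse-Gamma(7, 309/4)
obs 9: x=7/4 → posterior Inverse-Gamma(15/2, 2833/32)
obs 10: x=7 → posterior Inverse-Gamma(8, 4433/32)
obs 11: x=4 → posterior Inverse-Gamma(17/2, 5217/32)

5217/304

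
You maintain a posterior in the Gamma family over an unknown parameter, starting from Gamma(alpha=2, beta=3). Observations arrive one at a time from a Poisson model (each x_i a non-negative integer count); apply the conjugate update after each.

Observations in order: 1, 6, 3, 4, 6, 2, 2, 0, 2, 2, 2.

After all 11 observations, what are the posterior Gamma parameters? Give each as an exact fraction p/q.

alpha=32, beta=14

obs 1: x=1 → posterior Gamma(3, 4)
obs 2: x=6 → posterior Gamma(9, 5)
obs 3: x=3 → posterior Gamma(12, 6)
obs 4: x=4 → posterior Gamma(16, 7)
obs 5: x=6 → posterior Gamma(22, 8)
obs 6: x=2 → posterior Gamma(24, 9)
obs 7: x=2 → posterior Gamma(26, 10)
obs 8: x=0 → posterior Gamma(26, 11)
obs 9: x=2 → posterior Gamma(28, 12)
obs 10: x=2 → posterior Gamma(30, 13)
obs 11: x=2 → posterior Gamma(32, 14)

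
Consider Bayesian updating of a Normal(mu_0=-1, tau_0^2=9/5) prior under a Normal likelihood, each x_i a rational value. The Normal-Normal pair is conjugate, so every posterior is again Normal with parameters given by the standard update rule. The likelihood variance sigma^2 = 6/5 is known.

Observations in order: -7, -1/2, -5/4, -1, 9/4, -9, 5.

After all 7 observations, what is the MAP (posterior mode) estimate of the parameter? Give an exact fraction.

-73/46

obs 1: x=-7 → posterior Normal(-23/5, 18/25)
obs 2: x=-1/2 → posterior Normal(-49/16, 9/20)
obs 3: x=-5/4 → posterior Normal(-113/44, 18/55)
obs 4: x=-1 → posterior Normal(-125/56, 9/35)
obs 5: x=9/4 → posterior Normal(-49/34, 18/85)
obs 6: x=-9 → posterior Normal(-103/40, 9/50)
obs 7: x=5 → posterior Normal(-73/46, 18/115)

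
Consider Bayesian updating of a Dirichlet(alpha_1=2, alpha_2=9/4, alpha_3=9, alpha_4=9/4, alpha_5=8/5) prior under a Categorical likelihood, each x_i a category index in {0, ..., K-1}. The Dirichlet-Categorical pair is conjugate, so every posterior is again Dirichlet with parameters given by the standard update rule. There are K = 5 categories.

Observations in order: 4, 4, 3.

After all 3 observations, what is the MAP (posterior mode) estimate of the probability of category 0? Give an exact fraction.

10/151

obs 1: x=4 → posterior Dirichlet(2, 9/4, 9, 9/4, 13/5)
obs 2: x=4 → posterior Dirichlet(2, 9/4, 9, 9/4, 18/5)
obs 3: x=3 → posterior Dirichlet(2, 9/4, 9, 13/4, 18/5)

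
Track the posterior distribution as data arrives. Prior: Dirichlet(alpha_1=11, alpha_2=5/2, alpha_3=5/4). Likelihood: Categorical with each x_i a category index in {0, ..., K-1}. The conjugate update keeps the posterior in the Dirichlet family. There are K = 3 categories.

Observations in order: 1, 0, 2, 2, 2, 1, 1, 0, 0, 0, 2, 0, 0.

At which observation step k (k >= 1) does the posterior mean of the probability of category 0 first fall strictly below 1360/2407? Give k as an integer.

k = 7

obs 1: x=1 → posterior Dirichlet(11, 7/2, 5/4)
obs 2: x=0 → posterior Dirichlet(12, 7/2, 5/4)
obs 3: x=2 → posterior Dirichlet(12, 7/2, 9/4)
obs 4: x=2 → posterior Dirichlet(12, 7/2, 13/4)
obs 5: x=2 → posterior Dirichlet(12, 7/2, 17/4)
obs 6: x=1 → posterior Dirichlet(12, 9/2, 17/4)
obs 7: x=1 → posterior Dirichlet(12, 11/2, 17/4)
obs 8: x=0 → posterior Dirichlet(13, 11/2, 17/4)
obs 9: x=0 → posterior Dirichlet(14, 11/2, 17/4)
obs 10: x=0 → posterior Dirichlet(15, 11/2, 17/4)
obs 11: x=2 → posterior Dirichlet(15, 11/2, 21/4)
obs 12: x=0 → posterior Dirichlet(16, 11/2, 21/4)
obs 13: x=0 → posterior Dirichlet(17, 11/2, 21/4)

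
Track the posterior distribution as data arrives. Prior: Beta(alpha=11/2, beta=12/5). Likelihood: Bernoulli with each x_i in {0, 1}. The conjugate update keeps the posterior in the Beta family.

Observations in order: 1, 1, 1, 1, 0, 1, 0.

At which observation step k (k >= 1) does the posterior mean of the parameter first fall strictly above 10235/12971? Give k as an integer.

k = 4

obs 1: x=1 → posterior Beta(13/2, 12/5)
obs 2: x=1 → posterior Beta(15/2, 12/5)
obs 3: x=1 → posterior Beta(17/2, 12/5)
obs 4: x=1 → posterior Beta(19/2, 12/5)
obs 5: x=0 → posterior Beta(19/2, 17/5)
obs 6: x=1 → posterior Beta(21/2, 17/5)
obs 7: x=0 → posterior Beta(21/2, 22/5)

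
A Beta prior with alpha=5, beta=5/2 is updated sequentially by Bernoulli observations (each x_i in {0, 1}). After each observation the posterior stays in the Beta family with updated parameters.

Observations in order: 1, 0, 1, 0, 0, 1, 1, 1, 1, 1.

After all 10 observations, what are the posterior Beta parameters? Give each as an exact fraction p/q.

alpha=12, beta=11/2

obs 1: x=1 → posterior Beta(6, 5/2)
obs 2: x=0 → posterior Beta(6, 7/2)
obs 3: x=1 → posterior Beta(7, 7/2)
obs 4: x=0 → posterior Beta(7, 9/2)
obs 5: x=0 → posterior Beta(7, 11/2)
obs 6: x=1 → posterior Beta(8, 11/2)
obs 7: x=1 → posterior Beta(9, 11/2)
obs 8: x=1 → posterior Beta(10, 11/2)
obs 9: x=1 → posterior Beta(11, 11/2)
obs 10: x=1 → posterior Beta(12, 11/2)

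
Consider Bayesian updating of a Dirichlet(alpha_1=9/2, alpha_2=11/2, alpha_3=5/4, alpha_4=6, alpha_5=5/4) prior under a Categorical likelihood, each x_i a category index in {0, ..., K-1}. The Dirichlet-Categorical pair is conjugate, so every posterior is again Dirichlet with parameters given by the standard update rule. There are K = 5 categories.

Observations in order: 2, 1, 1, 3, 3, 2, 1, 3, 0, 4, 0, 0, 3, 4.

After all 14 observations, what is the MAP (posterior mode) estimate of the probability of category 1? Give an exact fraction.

3/11

obs 1: x=2 → posterior Dirichlet(9/2, 11/2, 9/4, 6, 5/4)
obs 2: x=1 → posterior Dirichlet(9/2, 13/2, 9/4, 6, 5/4)
obs 3: x=1 → posterior Dirichlet(9/2, 15/2, 9/4, 6, 5/4)
obs 4: x=3 → posterior Dirichlet(9/2, 15/2, 9/4, 7, 5/4)
obs 5: x=3 → posterior Dirichlet(9/2, 15/2, 9/4, 8, 5/4)
obs 6: x=2 → posterior Dirichlet(9/2, 15/2, 13/4, 8, 5/4)
obs 7: x=1 → posterior Dirichlet(9/2, 17/2, 13/4, 8, 5/4)
obs 8: x=3 → posterior Dirichlet(9/2, 17/2, 13/4, 9, 5/4)
obs 9: x=0 → posterior Dirichlet(11/2, 17/2, 13/4, 9, 5/4)
obs 10: x=4 → posterior Dirichlet(11/2, 17/2, 13/4, 9, 9/4)
obs 11: x=0 → posterior Dirichlet(13/2, 17/2, 13/4, 9, 9/4)
obs 12: x=0 → posterior Dirichlet(15/2, 17/2, 13/4, 9, 9/4)
obs 13: x=3 → posterior Dirichlet(15/2, 17/2, 13/4, 10, 9/4)
obs 14: x=4 → posterior Dirichlet(15/2, 17/2, 13/4, 10, 13/4)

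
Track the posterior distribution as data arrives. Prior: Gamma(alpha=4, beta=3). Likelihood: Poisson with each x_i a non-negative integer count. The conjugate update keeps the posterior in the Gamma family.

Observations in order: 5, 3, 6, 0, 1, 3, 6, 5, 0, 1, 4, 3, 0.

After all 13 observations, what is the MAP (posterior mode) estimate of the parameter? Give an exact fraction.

5/2

obs 1: x=5 → posterior Gamma(9, 4)
obs 2: x=3 → posterior Gamma(12, 5)
obs 3: x=6 → posterior Gamma(18, 6)
obs 4: x=0 → posterior Gamma(18, 7)
obs 5: x=1 → posterior Gamma(19, 8)
obs 6: x=3 → posterior Gamma(22, 9)
obs 7: x=6 → posterior Gamma(28, 10)
obs 8: x=5 → posterior Gamma(33, 11)
obs 9: x=0 → posterior Gamma(33, 12)
obs 10: x=1 → posterior Gamma(34, 13)
obs 11: x=4 → posterior Gamma(38, 14)
obs 12: x=3 → posterior Gamma(41, 15)
obs 13: x=0 → posterior Gamma(41, 16)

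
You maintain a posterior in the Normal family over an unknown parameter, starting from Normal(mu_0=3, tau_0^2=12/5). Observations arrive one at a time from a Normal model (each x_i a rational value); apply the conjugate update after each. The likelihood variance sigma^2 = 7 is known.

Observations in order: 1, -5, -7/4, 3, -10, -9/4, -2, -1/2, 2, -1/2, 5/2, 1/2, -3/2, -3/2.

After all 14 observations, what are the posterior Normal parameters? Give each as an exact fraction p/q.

mu_0=-3/7, tau_0^2=12/29

obs 1: x=1 → posterior Normal(117/47, 84/47)
obs 2: x=-5 → posterior Normal(57/59, 84/59)
obs 3: x=-7/4 → posterior Normal(36/71, 84/71)
obs 4: x=3 → posterior Normal(72/83, 84/83)
obs 5: x=-10 → posterior Normal(-48/95, 84/95)
obs 6: x=-9/4 → posterior Normal(-75/107, 84/107)
obs 7: x=-2 → posterior Normal(-99/119, 12/17)
obs 8: x=-1/2 → posterior Normal(-105/131, 84/131)
obs 9: x=2 → posterior Normal(-81/143, 84/143)
obs 10: x=-1/2 → posterior Normal(-87/155, 84/155)
obs 11: x=5/2 → posterior Normal(-57/167, 84/167)
obs 12: x=1/2 → posterior Normal(-51/179, 84/179)
obs 13: x=-3/2 → posterior Normal(-69/191, 84/191)
obs 14: x=-3/2 → posterior Normal(-3/7, 12/29)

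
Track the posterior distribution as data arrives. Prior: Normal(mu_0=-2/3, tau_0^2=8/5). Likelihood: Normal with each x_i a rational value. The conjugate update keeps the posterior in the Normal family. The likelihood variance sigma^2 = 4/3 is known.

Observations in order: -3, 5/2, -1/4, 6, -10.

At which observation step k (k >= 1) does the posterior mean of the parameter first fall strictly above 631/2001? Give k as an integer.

obs 1: x=-3 → posterior Normal(-64/33, 8/11)
obs 2: x=5/2 → posterior Normal(-19/51, 8/17)
obs 3: x=-1/4 → posterior Normal(-47/138, 8/23)
obs 4: x=6 → posterior Normal(169/174, 8/29)
obs 5: x=-10 → posterior Normal(-191/210, 8/35)

k = 4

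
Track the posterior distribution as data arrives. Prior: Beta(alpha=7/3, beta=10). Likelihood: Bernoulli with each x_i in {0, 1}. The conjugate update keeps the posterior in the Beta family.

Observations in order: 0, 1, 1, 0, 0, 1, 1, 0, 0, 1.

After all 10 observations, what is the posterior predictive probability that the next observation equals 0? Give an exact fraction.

45/67

obs 1: x=0 → posterior Beta(7/3, 11)
obs 2: x=1 → posterior Beta(10/3, 11)
obs 3: x=1 → posterior Beta(13/3, 11)
obs 4: x=0 → posterior Beta(13/3, 12)
obs 5: x=0 → posterior Beta(13/3, 13)
obs 6: x=1 → posterior Beta(16/3, 13)
obs 7: x=1 → posterior Beta(19/3, 13)
obs 8: x=0 → posterior Beta(19/3, 14)
obs 9: x=0 → posterior Beta(19/3, 15)
obs 10: x=1 → posterior Beta(22/3, 15)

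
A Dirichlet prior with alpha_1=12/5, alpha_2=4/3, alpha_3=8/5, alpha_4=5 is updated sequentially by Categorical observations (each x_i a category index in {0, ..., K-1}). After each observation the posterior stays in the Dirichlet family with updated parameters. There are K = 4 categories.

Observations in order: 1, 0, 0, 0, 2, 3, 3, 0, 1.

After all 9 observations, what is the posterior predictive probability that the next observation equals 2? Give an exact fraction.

39/290

obs 1: x=1 → posterior Dirichlet(12/5, 7/3, 8/5, 5)
obs 2: x=0 → posterior Dirichlet(17/5, 7/3, 8/5, 5)
obs 3: x=0 → posterior Dirichlet(22/5, 7/3, 8/5, 5)
obs 4: x=0 → posterior Dirichlet(27/5, 7/3, 8/5, 5)
obs 5: x=2 → posterior Dirichlet(27/5, 7/3, 13/5, 5)
obs 6: x=3 → posterior Dirichlet(27/5, 7/3, 13/5, 6)
obs 7: x=3 → posterior Dirichlet(27/5, 7/3, 13/5, 7)
obs 8: x=0 → posterior Dirichlet(32/5, 7/3, 13/5, 7)
obs 9: x=1 → posterior Dirichlet(32/5, 10/3, 13/5, 7)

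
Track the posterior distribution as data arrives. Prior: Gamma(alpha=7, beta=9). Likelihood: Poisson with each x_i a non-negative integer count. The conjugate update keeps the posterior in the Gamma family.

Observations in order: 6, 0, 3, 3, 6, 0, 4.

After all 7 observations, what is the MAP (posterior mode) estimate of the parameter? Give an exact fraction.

obs 1: x=6 → posterior Gamma(13, 10)
obs 2: x=0 → posterior Gamma(13, 11)
obs 3: x=3 → posterior Gamma(16, 12)
obs 4: x=3 → posterior Gamma(19, 13)
obs 5: x=6 → posterior Gamma(25, 14)
obs 6: x=0 → posterior Gamma(25, 15)
obs 7: x=4 → posterior Gamma(29, 16)

7/4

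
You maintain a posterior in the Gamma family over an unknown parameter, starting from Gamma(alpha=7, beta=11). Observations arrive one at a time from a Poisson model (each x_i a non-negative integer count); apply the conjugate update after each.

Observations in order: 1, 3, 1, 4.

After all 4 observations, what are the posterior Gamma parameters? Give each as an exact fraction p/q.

alpha=16, beta=15

obs 1: x=1 → posterior Gamma(8, 12)
obs 2: x=3 → posterior Gamma(11, 13)
obs 3: x=1 → posterior Gamma(12, 14)
obs 4: x=4 → posterior Gamma(16, 15)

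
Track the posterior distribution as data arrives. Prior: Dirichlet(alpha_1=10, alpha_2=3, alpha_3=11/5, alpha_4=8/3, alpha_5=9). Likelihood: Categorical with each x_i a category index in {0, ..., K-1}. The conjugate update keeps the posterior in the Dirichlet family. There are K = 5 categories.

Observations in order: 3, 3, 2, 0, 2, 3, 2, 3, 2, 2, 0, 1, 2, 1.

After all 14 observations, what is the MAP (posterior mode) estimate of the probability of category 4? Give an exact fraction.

60/269

obs 1: x=3 → posterior Dirichlet(10, 3, 11/5, 11/3, 9)
obs 2: x=3 → posterior Dirichlet(10, 3, 11/5, 14/3, 9)
obs 3: x=2 → posterior Dirichlet(10, 3, 16/5, 14/3, 9)
obs 4: x=0 → posterior Dirichlet(11, 3, 16/5, 14/3, 9)
obs 5: x=2 → posterior Dirichlet(11, 3, 21/5, 14/3, 9)
obs 6: x=3 → posterior Dirichlet(11, 3, 21/5, 17/3, 9)
obs 7: x=2 → posterior Dirichlet(11, 3, 26/5, 17/3, 9)
obs 8: x=3 → posterior Dirichlet(11, 3, 26/5, 20/3, 9)
obs 9: x=2 → posterior Dirichlet(11, 3, 31/5, 20/3, 9)
obs 10: x=2 → posterior Dirichlet(11, 3, 36/5, 20/3, 9)
obs 11: x=0 → posterior Dirichlet(12, 3, 36/5, 20/3, 9)
obs 12: x=1 → posterior Dirichlet(12, 4, 36/5, 20/3, 9)
obs 13: x=2 → posterior Dirichlet(12, 4, 41/5, 20/3, 9)
obs 14: x=1 → posterior Dirichlet(12, 5, 41/5, 20/3, 9)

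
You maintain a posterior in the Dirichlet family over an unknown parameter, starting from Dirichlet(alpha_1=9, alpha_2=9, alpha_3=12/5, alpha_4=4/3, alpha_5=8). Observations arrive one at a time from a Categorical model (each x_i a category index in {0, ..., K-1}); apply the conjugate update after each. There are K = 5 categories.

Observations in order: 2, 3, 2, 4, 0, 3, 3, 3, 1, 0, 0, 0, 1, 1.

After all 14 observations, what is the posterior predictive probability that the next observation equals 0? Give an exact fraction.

195/656

obs 1: x=2 → posterior Dirichlet(9, 9, 17/5, 4/3, 8)
obs 2: x=3 → posterior Dirichlet(9, 9, 17/5, 7/3, 8)
obs 3: x=2 → posterior Dirichlet(9, 9, 22/5, 7/3, 8)
obs 4: x=4 → posterior Dirichlet(9, 9, 22/5, 7/3, 9)
obs 5: x=0 → posterior Dirichlet(10, 9, 22/5, 7/3, 9)
obs 6: x=3 → posterior Dirichlet(10, 9, 22/5, 10/3, 9)
obs 7: x=3 → posterior Dirichlet(10, 9, 22/5, 13/3, 9)
obs 8: x=3 → posterior Dirichlet(10, 9, 22/5, 16/3, 9)
obs 9: x=1 → posterior Dirichlet(10, 10, 22/5, 16/3, 9)
obs 10: x=0 → posterior Dirichlet(11, 10, 22/5, 16/3, 9)
obs 11: x=0 → posterior Dirichlet(12, 10, 22/5, 16/3, 9)
obs 12: x=0 → posterior Dirichlet(13, 10, 22/5, 16/3, 9)
obs 13: x=1 → posterior Dirichlet(13, 11, 22/5, 16/3, 9)
obs 14: x=1 → posterior Dirichlet(13, 12, 22/5, 16/3, 9)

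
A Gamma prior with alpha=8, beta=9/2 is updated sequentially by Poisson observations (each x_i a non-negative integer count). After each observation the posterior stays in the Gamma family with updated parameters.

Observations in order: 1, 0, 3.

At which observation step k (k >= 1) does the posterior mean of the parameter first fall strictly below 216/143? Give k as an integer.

obs 1: x=1 → posterior Gamma(9, 11/2)
obs 2: x=0 → posterior Gamma(9, 13/2)
obs 3: x=3 → posterior Gamma(12, 15/2)

k = 2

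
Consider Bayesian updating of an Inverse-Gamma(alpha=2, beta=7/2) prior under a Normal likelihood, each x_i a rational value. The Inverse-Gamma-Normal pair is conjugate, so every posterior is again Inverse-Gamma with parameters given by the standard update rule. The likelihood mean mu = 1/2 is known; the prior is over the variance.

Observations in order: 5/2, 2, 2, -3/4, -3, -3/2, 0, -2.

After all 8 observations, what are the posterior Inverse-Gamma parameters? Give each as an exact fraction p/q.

alpha=6, beta=637/32

obs 1: x=5/2 → posterior Inverse-Gamma(5/2, 11/2)
obs 2: x=2 → posterior Inverse-Gamma(3, 53/8)
obs 3: x=2 → posterior Inverse-Gamma(7/2, 31/4)
obs 4: x=-3/4 → posterior Inverse-Gamma(4, 273/32)
obs 5: x=-3 → posterior Inverse-Gamma(9/2, 469/32)
obs 6: x=-3/2 → posterior Inverse-Gamma(5, 533/32)
obs 7: x=0 → posterior Inverse-Gamma(11/2, 537/32)
obs 8: x=-2 → posterior Inverse-Gamma(6, 637/32)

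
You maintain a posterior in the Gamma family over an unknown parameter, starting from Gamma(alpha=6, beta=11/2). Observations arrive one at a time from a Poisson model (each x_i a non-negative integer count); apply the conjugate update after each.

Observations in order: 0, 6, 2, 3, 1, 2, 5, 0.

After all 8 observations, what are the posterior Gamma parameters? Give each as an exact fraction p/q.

obs 1: x=0 → posterior Gamma(6, 13/2)
obs 2: x=6 → posterior Gamma(12, 15/2)
obs 3: x=2 → posterior Gamma(14, 17/2)
obs 4: x=3 → posterior Gamma(17, 19/2)
obs 5: x=1 → posterior Gamma(18, 21/2)
obs 6: x=2 → posterior Gamma(20, 23/2)
obs 7: x=5 → posterior Gamma(25, 25/2)
obs 8: x=0 → posterior Gamma(25, 27/2)

alpha=25, beta=27/2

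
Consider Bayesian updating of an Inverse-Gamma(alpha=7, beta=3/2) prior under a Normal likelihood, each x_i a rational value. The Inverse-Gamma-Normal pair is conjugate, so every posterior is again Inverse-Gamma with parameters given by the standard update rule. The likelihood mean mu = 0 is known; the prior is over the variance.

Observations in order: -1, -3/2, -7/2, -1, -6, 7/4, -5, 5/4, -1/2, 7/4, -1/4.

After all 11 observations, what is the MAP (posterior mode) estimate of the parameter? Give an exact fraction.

obs 1: x=-1 → posterior Inverse-Gamma(15/2, 2)
obs 2: x=-3/2 → posterior Inverse-Gamma(8, 25/8)
obs 3: x=-7/2 → posterior Inverse-Gamma(17/2, 37/4)
obs 4: x=-1 → posterior Inverse-Gamma(9, 39/4)
obs 5: x=-6 → posterior Inverse-Gamma(19/2, 111/4)
obs 6: x=7/4 → posterior Inverse-Gamma(10, 937/32)
obs 7: x=-5 → posterior Inverse-Gamma(21/2, 1337/32)
obs 8: x=5/4 → posterior Inverse-Gamma(11, 681/16)
obs 9: x=-1/2 → posterior Inverse-Gamma(23/2, 683/16)
obs 10: x=7/4 → posterior Inverse-Gamma(12, 1415/32)
obs 11: x=-1/4 → posterior Inverse-Gamma(25/2, 177/4)

59/18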